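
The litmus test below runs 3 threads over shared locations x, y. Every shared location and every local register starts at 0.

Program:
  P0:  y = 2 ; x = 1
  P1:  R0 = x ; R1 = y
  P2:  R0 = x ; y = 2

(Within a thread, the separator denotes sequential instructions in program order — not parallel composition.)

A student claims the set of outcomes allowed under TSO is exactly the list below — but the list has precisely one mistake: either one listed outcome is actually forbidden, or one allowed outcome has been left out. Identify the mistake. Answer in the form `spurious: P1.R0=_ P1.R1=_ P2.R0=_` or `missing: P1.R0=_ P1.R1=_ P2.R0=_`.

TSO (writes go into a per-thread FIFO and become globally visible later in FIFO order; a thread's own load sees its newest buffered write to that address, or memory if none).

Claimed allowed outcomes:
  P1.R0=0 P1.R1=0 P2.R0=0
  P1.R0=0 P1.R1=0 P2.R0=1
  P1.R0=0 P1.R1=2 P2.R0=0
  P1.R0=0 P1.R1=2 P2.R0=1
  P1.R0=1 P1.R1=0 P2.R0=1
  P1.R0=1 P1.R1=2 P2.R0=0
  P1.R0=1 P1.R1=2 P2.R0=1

outcome vector order: (P1.R0,P1.R1,P2.R0)
under TSO → (0,0,0); (0,0,1); (0,2,0); (0,2,1); (1,2,0); (1,2,1)
claimed∖TSO = {(1,0,1)}

spurious: P1.R0=1 P1.R1=0 P2.R0=1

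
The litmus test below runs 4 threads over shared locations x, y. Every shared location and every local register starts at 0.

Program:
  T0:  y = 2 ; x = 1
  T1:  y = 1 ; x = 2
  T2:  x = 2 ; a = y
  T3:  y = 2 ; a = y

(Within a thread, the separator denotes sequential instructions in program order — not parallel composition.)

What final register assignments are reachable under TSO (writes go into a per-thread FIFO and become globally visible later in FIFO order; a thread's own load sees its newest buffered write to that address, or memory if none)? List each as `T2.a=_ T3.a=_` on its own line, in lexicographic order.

outcome vector order: (T2.a,T3.a)
|TSO outcomes| = 6

T2.a=0 T3.a=1
T2.a=0 T3.a=2
T2.a=1 T3.a=1
T2.a=1 T3.a=2
T2.a=2 T3.a=1
T2.a=2 T3.a=2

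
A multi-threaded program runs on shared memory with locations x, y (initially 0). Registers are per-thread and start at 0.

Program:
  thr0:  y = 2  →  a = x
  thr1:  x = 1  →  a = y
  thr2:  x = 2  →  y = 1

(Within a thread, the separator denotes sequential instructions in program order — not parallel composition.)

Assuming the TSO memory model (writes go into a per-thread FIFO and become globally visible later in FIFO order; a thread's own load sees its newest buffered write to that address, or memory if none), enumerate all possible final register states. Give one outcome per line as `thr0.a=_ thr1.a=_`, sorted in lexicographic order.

thr0.a=0 thr1.a=0
thr0.a=0 thr1.a=1
thr0.a=0 thr1.a=2
thr0.a=1 thr1.a=0
thr0.a=1 thr1.a=1
thr0.a=1 thr1.a=2
thr0.a=2 thr1.a=0
thr0.a=2 thr1.a=1
thr0.a=2 thr1.a=2

outcome vector order: (thr0.a,thr1.a)
|TSO outcomes| = 9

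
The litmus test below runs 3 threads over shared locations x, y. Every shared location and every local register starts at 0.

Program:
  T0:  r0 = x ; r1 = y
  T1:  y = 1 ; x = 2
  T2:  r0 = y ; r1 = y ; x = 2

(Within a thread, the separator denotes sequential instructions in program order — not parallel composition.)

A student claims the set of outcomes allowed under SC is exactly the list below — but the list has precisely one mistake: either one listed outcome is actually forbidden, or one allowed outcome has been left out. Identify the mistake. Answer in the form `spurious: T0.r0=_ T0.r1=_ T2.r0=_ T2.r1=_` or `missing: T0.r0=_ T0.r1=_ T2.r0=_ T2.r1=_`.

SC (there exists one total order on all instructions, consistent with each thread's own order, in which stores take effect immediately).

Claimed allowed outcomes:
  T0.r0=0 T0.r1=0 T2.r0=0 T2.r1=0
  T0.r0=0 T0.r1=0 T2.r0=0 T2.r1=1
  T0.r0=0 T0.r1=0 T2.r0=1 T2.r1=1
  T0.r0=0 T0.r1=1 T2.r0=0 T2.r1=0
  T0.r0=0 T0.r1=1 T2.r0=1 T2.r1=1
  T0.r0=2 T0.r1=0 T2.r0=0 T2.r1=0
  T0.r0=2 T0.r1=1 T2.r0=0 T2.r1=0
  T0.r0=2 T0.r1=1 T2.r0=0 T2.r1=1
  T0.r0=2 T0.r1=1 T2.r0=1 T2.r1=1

missing: T0.r0=0 T0.r1=1 T2.r0=0 T2.r1=1

outcome vector order: (T0.r0,T0.r1,T2.r0,T2.r1)
SC (10): 0/0/0/0 0/0/0/1 0/0/1/1 0/1/0/0 0/1/0/1 0/1/1/1 2/0/0/0 2/1/0/0 2/1/0/1 2/1/1/1
SC∖claimed = {0/1/0/1}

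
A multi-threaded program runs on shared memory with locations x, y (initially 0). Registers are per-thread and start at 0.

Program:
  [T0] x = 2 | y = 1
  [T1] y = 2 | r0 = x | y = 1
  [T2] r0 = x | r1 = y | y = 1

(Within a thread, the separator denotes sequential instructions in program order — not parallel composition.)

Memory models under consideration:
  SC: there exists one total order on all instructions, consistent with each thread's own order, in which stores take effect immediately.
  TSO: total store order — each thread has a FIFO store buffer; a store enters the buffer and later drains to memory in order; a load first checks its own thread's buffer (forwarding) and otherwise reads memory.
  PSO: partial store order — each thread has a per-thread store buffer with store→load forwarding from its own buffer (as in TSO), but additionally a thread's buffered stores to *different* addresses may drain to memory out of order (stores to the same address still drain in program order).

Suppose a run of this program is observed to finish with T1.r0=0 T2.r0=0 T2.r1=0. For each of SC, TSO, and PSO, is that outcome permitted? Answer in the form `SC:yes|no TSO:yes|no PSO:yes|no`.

SC:yes TSO:yes PSO:yes

outcome vector order: (T1.r0,T2.r0,T2.r1)
SC (11): (0,0,0) (0,0,1) (0,0,2) (0,2,1) (0,2,2) (2,0,0) (2,0,1) (2,0,2) (2,2,0) (2,2,1) (2,2,2)
TSO (12): (0,0,0) (0,0,1) (0,0,2) (0,2,0) (0,2,1) (0,2,2) (2,0,0) (2,0,1) (2,0,2) (2,2,0) (2,2,1) (2,2,2)
PSO (12): (0,0,0) (0,0,1) (0,0,2) (0,2,0) (0,2,1) (0,2,2) (2,0,0) (2,0,1) (2,0,2) (2,2,0) (2,2,1) (2,2,2)
target (0,0,0) ∈ {SC,TSO,PSO}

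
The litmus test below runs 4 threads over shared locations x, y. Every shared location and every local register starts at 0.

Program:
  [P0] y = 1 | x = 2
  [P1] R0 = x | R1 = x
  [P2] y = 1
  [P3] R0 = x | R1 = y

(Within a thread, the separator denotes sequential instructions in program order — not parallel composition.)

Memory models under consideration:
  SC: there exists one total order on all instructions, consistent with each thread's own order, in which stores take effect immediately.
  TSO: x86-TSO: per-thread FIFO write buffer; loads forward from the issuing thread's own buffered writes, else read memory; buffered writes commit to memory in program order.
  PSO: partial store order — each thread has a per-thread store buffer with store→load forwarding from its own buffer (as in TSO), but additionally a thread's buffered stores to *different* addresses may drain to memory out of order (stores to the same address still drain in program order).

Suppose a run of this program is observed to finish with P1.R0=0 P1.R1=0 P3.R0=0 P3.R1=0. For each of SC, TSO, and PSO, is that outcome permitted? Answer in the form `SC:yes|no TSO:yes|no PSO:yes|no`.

outcome vector order: (P1.R0,P1.R1,P3.R0,P3.R1)
[SC] allowed = {(0,0,0,0), (0,0,0,1), (0,0,2,1), (0,2,0,0), (0,2,0,1), (0,2,2,1), (2,2,0,0), (2,2,0,1), (2,2,2,1)}
[TSO] allowed = {(0,0,0,0), (0,0,0,1), (0,0,2,1), (0,2,0,0), (0,2,0,1), (0,2,2,1), (2,2,0,0), (2,2,0,1), (2,2,2,1)}
[PSO] allowed = {(0,0,0,0), (0,0,0,1), (0,0,2,0), (0,0,2,1), (0,2,0,0), (0,2,0,1), (0,2,2,0), (0,2,2,1), (2,2,0,0), (2,2,0,1), (2,2,2,0), (2,2,2,1)}
target (0,0,0,0) ∈ {SC,TSO,PSO}

SC:yes TSO:yes PSO:yes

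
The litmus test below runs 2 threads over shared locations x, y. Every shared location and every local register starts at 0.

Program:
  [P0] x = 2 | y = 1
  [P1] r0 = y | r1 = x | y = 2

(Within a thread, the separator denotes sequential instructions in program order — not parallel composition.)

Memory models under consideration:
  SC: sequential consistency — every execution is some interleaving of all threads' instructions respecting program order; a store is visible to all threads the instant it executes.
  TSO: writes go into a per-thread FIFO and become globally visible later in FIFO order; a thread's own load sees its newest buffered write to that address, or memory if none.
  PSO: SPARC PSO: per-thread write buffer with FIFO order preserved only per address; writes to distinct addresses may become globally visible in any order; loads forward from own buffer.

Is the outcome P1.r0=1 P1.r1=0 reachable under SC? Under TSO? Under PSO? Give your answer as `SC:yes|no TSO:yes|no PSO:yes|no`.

outcome vector order: (P1.r0,P1.r1)
SC: 3 outcomes — {<0 0> <0 2> <1 2>}
TSO: 3 outcomes — {<0 0> <0 2> <1 2>}
PSO: 4 outcomes — {<0 0> <0 2> <1 0> <1 2>}
target <1 0> ∈ {PSO}

SC:no TSO:no PSO:yes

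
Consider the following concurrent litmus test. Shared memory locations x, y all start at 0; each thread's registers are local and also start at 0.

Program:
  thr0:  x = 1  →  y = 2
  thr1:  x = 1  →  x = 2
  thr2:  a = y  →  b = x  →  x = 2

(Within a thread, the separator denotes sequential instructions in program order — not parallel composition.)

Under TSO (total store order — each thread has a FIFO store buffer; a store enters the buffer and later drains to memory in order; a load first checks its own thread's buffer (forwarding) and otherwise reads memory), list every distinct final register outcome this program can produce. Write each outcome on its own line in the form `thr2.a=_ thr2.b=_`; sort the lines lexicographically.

outcome vector order: (thr2.a,thr2.b)
|TSO outcomes| = 5

thr2.a=0 thr2.b=0
thr2.a=0 thr2.b=1
thr2.a=0 thr2.b=2
thr2.a=2 thr2.b=1
thr2.a=2 thr2.b=2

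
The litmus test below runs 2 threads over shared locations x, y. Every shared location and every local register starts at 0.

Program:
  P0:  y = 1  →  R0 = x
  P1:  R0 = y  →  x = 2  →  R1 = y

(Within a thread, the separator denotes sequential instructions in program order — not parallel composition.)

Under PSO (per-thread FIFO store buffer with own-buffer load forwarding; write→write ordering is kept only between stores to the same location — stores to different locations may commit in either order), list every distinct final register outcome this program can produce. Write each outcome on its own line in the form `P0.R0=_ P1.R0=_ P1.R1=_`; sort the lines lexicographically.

P0.R0=0 P1.R0=0 P1.R1=0
P0.R0=0 P1.R0=0 P1.R1=1
P0.R0=0 P1.R0=1 P1.R1=1
P0.R0=2 P1.R0=0 P1.R1=0
P0.R0=2 P1.R0=0 P1.R1=1
P0.R0=2 P1.R0=1 P1.R1=1

outcome vector order: (P0.R0,P1.R0,P1.R1)
|PSO outcomes| = 6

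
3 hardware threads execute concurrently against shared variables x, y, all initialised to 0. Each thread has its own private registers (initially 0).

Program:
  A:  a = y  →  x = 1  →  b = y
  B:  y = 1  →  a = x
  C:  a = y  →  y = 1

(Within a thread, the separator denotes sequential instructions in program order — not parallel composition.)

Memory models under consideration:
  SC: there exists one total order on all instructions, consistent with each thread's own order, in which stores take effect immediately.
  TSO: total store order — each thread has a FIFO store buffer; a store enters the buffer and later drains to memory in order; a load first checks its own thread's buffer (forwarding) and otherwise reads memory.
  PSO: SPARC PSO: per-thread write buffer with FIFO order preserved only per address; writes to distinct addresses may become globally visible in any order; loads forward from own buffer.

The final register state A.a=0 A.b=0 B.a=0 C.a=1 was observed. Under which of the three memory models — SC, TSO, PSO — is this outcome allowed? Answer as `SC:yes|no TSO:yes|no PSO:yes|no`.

SC:no TSO:yes PSO:yes

outcome vector order: (A.a,A.b,B.a,C.a)
under SC → <0 0 1 0> <0 0 1 1> <0 1 0 0> <0 1 0 1> <0 1 1 0> <0 1 1 1> <1 1 0 0> <1 1 0 1> <1 1 1 0> <1 1 1 1>
under TSO → <0 0 0 0> <0 0 0 1> <0 0 1 0> <0 0 1 1> <0 1 0 0> <0 1 0 1> <0 1 1 0> <0 1 1 1> <1 1 0 0> <1 1 0 1> <1 1 1 0> <1 1 1 1>
under PSO → <0 0 0 0> <0 0 0 1> <0 0 1 0> <0 0 1 1> <0 1 0 0> <0 1 0 1> <0 1 1 0> <0 1 1 1> <1 1 0 0> <1 1 0 1> <1 1 1 0> <1 1 1 1>
target <0 0 0 1> ∈ {TSO,PSO}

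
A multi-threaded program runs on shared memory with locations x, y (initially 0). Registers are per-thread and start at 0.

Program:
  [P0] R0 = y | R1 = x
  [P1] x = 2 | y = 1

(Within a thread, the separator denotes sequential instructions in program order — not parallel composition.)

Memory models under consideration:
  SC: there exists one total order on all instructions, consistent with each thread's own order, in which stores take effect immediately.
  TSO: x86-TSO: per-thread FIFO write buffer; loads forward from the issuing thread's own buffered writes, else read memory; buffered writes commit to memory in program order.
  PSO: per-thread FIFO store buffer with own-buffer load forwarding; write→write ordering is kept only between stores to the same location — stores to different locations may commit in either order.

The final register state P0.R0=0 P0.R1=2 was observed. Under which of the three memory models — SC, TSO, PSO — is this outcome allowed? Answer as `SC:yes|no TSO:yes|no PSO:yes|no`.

SC:yes TSO:yes PSO:yes

outcome vector order: (P0.R0,P0.R1)
[SC] allowed = {(0,0), (0,2), (1,2)}
[TSO] allowed = {(0,0), (0,2), (1,2)}
[PSO] allowed = {(0,0), (0,2), (1,0), (1,2)}
target (0,2) ∈ {SC,TSO,PSO}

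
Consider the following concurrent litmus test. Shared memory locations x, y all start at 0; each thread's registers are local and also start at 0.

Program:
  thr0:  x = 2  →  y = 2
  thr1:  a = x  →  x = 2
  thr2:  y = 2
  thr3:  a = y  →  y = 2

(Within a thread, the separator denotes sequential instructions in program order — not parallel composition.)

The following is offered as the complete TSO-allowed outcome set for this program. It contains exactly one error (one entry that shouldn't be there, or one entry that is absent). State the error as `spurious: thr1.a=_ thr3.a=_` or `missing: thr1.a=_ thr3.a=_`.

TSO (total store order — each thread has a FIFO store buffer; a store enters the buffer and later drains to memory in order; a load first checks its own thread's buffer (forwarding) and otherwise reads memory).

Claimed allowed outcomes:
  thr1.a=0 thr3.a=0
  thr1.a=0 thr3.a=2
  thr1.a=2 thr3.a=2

missing: thr1.a=2 thr3.a=0

outcome vector order: (thr1.a,thr3.a)
[TSO] allowed = {0/0; 0/2; 2/0; 2/2}
TSO∖claimed = {2/0}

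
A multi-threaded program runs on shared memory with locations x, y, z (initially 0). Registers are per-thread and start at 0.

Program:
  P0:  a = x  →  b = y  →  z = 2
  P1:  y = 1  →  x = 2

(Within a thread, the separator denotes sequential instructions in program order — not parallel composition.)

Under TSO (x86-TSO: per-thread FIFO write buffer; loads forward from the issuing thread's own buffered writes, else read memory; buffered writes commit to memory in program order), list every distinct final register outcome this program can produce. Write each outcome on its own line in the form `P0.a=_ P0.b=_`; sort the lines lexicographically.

outcome vector order: (P0.a,P0.b)
|TSO outcomes| = 3

P0.a=0 P0.b=0
P0.a=0 P0.b=1
P0.a=2 P0.b=1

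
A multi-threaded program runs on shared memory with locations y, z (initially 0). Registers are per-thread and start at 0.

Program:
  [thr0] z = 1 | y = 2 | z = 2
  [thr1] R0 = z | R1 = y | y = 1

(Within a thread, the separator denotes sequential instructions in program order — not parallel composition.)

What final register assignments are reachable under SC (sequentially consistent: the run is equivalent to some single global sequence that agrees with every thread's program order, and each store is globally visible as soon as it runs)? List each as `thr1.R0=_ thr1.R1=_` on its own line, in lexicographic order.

thr1.R0=0 thr1.R1=0
thr1.R0=0 thr1.R1=2
thr1.R0=1 thr1.R1=0
thr1.R0=1 thr1.R1=2
thr1.R0=2 thr1.R1=2

outcome vector order: (thr1.R0,thr1.R1)
|SC outcomes| = 5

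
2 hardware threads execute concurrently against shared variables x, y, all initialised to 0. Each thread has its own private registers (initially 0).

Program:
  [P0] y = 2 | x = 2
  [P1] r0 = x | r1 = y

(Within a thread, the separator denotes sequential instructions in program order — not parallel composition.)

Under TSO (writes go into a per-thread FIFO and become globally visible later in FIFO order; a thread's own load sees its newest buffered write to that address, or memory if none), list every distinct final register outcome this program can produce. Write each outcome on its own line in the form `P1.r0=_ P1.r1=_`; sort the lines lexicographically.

P1.r0=0 P1.r1=0
P1.r0=0 P1.r1=2
P1.r0=2 P1.r1=2

outcome vector order: (P1.r0,P1.r1)
|TSO outcomes| = 3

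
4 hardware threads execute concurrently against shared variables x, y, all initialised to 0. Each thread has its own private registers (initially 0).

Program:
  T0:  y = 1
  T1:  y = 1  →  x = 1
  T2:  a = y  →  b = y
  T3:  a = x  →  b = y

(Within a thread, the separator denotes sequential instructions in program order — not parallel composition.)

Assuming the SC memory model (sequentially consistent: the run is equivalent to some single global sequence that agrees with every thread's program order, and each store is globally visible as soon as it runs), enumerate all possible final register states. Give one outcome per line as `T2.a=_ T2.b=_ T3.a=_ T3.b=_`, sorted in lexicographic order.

outcome vector order: (T2.a,T2.b,T3.a,T3.b)
|SC outcomes| = 9

T2.a=0 T2.b=0 T3.a=0 T3.b=0
T2.a=0 T2.b=0 T3.a=0 T3.b=1
T2.a=0 T2.b=0 T3.a=1 T3.b=1
T2.a=0 T2.b=1 T3.a=0 T3.b=0
T2.a=0 T2.b=1 T3.a=0 T3.b=1
T2.a=0 T2.b=1 T3.a=1 T3.b=1
T2.a=1 T2.b=1 T3.a=0 T3.b=0
T2.a=1 T2.b=1 T3.a=0 T3.b=1
T2.a=1 T2.b=1 T3.a=1 T3.b=1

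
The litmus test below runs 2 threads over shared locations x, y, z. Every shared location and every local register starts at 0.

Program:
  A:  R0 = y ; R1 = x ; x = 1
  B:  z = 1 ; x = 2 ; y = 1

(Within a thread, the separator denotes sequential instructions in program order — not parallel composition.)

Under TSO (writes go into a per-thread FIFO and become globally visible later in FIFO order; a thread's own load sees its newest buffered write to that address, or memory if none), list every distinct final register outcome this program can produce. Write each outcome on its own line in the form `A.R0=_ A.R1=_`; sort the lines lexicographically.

A.R0=0 A.R1=0
A.R0=0 A.R1=2
A.R0=1 A.R1=2

outcome vector order: (A.R0,A.R1)
|TSO outcomes| = 3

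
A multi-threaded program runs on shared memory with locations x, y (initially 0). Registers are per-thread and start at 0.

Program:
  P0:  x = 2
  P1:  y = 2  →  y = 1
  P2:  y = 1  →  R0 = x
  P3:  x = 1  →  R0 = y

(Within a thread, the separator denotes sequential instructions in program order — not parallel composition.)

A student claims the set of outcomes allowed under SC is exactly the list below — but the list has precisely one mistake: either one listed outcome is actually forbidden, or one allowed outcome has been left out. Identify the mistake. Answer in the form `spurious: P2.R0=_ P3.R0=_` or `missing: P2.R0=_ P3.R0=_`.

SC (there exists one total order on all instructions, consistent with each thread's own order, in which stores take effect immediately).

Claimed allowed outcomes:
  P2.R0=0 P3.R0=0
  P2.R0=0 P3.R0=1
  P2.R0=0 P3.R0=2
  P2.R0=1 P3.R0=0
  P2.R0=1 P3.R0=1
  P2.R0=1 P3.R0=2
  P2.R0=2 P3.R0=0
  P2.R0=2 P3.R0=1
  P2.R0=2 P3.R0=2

outcome vector order: (P2.R0,P3.R0)
[SC] allowed = {0/1, 0/2, 1/0, 1/1, 1/2, 2/0, 2/1, 2/2}
claimed∖SC = {0/0}

spurious: P2.R0=0 P3.R0=0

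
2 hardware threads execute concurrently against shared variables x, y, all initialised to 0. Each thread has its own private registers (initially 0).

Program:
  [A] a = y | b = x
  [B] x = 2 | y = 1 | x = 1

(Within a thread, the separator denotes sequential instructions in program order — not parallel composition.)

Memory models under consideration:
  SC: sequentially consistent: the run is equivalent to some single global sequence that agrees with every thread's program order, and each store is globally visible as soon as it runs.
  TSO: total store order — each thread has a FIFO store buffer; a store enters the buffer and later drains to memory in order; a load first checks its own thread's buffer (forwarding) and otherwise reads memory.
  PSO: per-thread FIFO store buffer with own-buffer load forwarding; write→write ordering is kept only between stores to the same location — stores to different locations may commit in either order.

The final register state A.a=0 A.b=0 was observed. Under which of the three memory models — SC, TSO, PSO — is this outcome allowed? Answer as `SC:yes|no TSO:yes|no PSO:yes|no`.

outcome vector order: (A.a,A.b)
SC (5): 0/0 0/1 0/2 1/1 1/2
TSO (5): 0/0 0/1 0/2 1/1 1/2
PSO (6): 0/0 0/1 0/2 1/0 1/1 1/2
target 0/0 ∈ {SC,TSO,PSO}

SC:yes TSO:yes PSO:yes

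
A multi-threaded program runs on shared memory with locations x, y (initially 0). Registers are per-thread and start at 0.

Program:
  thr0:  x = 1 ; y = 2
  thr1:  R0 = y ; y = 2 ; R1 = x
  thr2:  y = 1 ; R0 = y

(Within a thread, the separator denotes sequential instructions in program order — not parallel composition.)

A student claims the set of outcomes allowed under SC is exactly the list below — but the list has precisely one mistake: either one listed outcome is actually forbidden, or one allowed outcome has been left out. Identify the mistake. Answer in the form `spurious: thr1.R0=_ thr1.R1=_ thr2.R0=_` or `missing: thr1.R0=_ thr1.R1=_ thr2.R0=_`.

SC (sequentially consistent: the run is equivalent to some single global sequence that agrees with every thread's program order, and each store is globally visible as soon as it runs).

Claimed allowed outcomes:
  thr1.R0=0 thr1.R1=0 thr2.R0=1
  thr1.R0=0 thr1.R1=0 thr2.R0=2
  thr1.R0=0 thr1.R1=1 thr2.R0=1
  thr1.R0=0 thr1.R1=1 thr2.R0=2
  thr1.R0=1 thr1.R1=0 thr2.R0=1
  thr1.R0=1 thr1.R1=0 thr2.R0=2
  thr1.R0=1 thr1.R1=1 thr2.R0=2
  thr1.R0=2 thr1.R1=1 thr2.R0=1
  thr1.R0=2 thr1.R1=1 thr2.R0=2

outcome vector order: (thr1.R0,thr1.R1,thr2.R0)
[SC] allowed = {(0,0,1); (0,0,2); (0,1,1); (0,1,2); (1,0,1); (1,0,2); (1,1,1); (1,1,2); (2,1,1); (2,1,2)}
SC∖claimed = {(1,1,1)}

missing: thr1.R0=1 thr1.R1=1 thr2.R0=1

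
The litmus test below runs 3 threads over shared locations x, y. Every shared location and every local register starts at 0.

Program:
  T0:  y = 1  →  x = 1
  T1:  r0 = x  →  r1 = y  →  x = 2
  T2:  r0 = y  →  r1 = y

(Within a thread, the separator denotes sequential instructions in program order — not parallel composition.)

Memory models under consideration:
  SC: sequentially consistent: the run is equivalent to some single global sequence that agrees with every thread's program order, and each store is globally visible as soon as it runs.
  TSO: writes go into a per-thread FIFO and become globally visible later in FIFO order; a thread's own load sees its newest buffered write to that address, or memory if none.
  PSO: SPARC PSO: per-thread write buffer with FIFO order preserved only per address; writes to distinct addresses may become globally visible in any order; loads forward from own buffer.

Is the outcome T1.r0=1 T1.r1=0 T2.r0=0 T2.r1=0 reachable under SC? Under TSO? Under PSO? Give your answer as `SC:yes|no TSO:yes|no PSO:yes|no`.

SC:no TSO:no PSO:yes

outcome vector order: (T1.r0,T1.r1,T2.r0,T2.r1)
[SC] allowed = {0000; 0001; 0011; 0100; 0101; 0111; 1100; 1101; 1111}
[TSO] allowed = {0000; 0001; 0011; 0100; 0101; 0111; 1100; 1101; 1111}
[PSO] allowed = {0000; 0001; 0011; 0100; 0101; 0111; 1000; 1001; 1011; 1100; 1101; 1111}
target 1000 ∈ {PSO}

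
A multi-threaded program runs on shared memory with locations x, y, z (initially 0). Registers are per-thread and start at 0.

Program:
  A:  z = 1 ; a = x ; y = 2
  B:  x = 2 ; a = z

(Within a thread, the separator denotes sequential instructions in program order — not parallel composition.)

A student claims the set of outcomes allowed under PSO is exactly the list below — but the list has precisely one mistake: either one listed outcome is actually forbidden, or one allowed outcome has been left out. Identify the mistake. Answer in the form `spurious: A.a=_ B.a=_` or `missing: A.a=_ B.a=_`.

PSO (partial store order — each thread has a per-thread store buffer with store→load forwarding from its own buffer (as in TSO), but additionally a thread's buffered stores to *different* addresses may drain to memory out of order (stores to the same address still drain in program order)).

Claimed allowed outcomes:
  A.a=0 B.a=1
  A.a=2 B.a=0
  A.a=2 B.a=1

missing: A.a=0 B.a=0

outcome vector order: (A.a,B.a)
under PSO → 0/0 0/1 2/0 2/1
PSO∖claimed = {0/0}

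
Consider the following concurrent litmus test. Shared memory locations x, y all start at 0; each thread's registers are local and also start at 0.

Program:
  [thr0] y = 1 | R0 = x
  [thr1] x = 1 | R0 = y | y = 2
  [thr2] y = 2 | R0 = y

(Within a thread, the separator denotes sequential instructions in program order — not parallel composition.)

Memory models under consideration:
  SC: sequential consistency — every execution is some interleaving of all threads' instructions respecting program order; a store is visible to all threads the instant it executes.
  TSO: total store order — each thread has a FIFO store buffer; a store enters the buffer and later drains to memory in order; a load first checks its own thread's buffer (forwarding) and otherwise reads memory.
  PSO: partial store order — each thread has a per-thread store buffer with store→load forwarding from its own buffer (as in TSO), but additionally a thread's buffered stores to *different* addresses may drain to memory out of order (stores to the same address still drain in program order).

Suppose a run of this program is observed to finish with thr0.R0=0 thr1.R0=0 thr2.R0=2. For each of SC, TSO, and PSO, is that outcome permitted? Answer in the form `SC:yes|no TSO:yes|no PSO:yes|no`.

outcome vector order: (thr0.R0,thr1.R0,thr2.R0)
SC (9): 011; 012; 022; 101; 102; 111; 112; 121; 122
TSO (12): 001; 002; 011; 012; 021; 022; 101; 102; 111; 112; 121; 122
PSO (12): 001; 002; 011; 012; 021; 022; 101; 102; 111; 112; 121; 122
target 002 ∈ {TSO,PSO}

SC:no TSO:yes PSO:yes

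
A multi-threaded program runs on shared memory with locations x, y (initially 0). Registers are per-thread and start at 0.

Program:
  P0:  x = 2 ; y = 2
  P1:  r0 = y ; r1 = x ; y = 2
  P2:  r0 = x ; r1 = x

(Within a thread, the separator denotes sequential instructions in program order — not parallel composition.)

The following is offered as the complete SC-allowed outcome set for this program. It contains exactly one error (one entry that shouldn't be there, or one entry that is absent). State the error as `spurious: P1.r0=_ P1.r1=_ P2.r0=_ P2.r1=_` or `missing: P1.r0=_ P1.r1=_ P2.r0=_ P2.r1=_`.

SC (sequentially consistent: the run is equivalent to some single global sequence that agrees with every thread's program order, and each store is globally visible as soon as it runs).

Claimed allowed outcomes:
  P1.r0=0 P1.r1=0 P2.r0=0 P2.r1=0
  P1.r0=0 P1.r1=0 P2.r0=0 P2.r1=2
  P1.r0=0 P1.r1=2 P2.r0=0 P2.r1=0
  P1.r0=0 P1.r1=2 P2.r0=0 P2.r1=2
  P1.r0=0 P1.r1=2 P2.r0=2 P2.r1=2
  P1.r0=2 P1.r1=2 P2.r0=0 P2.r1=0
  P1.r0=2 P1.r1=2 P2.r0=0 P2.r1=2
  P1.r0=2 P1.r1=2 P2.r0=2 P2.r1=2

outcome vector order: (P1.r0,P1.r1,P2.r0,P2.r1)
[SC] allowed = {0000, 0002, 0022, 0200, 0202, 0222, 2200, 2202, 2222}
SC∖claimed = {0022}

missing: P1.r0=0 P1.r1=0 P2.r0=2 P2.r1=2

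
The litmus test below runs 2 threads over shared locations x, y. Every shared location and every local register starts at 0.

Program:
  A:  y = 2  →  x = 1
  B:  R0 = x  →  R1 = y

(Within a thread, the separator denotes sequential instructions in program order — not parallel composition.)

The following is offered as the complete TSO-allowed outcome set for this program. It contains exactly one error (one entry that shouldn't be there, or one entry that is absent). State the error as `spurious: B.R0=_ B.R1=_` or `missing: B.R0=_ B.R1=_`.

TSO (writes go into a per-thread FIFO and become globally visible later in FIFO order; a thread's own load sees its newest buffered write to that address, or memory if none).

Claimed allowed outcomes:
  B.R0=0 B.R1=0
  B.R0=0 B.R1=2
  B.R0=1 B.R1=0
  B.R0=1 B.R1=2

spurious: B.R0=1 B.R1=0

outcome vector order: (B.R0,B.R1)
under TSO → (0,0), (0,2), (1,2)
claimed∖TSO = {(1,0)}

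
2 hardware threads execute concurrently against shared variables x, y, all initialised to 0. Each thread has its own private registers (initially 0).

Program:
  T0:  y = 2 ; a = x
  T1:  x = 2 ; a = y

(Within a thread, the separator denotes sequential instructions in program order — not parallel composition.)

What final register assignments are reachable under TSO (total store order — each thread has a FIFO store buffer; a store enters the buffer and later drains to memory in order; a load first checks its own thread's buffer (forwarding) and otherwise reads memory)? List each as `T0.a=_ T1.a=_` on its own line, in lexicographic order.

outcome vector order: (T0.a,T1.a)
|TSO outcomes| = 4

T0.a=0 T1.a=0
T0.a=0 T1.a=2
T0.a=2 T1.a=0
T0.a=2 T1.a=2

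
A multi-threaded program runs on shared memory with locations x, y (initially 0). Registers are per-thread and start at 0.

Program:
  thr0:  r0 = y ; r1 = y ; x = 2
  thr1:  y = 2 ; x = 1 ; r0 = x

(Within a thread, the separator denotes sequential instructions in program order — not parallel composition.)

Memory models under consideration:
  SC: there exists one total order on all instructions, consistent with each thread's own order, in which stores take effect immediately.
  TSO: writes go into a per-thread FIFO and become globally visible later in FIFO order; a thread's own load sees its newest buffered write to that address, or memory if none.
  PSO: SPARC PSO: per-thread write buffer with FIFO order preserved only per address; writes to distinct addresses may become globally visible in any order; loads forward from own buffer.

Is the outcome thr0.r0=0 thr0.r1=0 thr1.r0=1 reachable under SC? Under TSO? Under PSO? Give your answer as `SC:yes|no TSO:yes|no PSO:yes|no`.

SC:yes TSO:yes PSO:yes

outcome vector order: (thr0.r0,thr0.r1,thr1.r0)
SC: 6 outcomes — {<0 0 1> <0 0 2> <0 2 1> <0 2 2> <2 2 1> <2 2 2>}
TSO: 6 outcomes — {<0 0 1> <0 0 2> <0 2 1> <0 2 2> <2 2 1> <2 2 2>}
PSO: 6 outcomes — {<0 0 1> <0 0 2> <0 2 1> <0 2 2> <2 2 1> <2 2 2>}
target <0 0 1> ∈ {SC,TSO,PSO}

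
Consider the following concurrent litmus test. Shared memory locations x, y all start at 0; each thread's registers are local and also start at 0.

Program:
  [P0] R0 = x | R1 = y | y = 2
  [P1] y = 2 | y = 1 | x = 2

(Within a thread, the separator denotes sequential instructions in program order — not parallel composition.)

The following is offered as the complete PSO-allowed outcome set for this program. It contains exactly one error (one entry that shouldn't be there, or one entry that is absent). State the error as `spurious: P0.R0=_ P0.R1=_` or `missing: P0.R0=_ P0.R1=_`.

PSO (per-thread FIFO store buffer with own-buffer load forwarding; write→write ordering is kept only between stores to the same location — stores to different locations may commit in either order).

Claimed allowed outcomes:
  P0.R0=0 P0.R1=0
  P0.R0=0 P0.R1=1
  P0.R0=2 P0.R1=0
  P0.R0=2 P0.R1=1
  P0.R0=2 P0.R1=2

missing: P0.R0=0 P0.R1=2

outcome vector order: (P0.R0,P0.R1)
PSO: 6 outcomes — {0/0, 0/1, 0/2, 2/0, 2/1, 2/2}
PSO∖claimed = {0/2}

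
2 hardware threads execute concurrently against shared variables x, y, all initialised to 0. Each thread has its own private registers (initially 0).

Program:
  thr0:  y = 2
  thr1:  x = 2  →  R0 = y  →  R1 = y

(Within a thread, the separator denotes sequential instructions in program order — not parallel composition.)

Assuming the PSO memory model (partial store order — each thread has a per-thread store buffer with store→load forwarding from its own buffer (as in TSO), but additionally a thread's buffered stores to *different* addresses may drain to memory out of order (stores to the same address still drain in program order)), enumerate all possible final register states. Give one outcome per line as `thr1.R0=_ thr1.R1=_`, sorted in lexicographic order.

outcome vector order: (thr1.R0,thr1.R1)
|PSO outcomes| = 3

thr1.R0=0 thr1.R1=0
thr1.R0=0 thr1.R1=2
thr1.R0=2 thr1.R1=2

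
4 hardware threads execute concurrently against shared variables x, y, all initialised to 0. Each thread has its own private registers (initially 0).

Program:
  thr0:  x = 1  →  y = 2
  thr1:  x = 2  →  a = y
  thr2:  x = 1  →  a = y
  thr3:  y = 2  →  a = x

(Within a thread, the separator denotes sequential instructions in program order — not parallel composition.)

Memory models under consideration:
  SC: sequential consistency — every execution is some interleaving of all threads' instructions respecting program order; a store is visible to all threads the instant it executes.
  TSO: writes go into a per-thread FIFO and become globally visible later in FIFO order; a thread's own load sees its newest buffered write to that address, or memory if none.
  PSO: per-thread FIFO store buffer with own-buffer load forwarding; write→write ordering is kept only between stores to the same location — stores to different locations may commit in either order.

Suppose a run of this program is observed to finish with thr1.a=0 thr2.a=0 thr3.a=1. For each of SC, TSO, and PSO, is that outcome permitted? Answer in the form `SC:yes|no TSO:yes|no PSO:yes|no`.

SC:yes TSO:yes PSO:yes

outcome vector order: (thr1.a,thr2.a,thr3.a)
under SC → <0 0 1> <0 0 2> <0 2 1> <0 2 2> <2 0 1> <2 0 2> <2 2 0> <2 2 1> <2 2 2>
under TSO → <0 0 0> <0 0 1> <0 0 2> <0 2 0> <0 2 1> <0 2 2> <2 0 0> <2 0 1> <2 0 2> <2 2 0> <2 2 1> <2 2 2>
under PSO → <0 0 0> <0 0 1> <0 0 2> <0 2 0> <0 2 1> <0 2 2> <2 0 0> <2 0 1> <2 0 2> <2 2 0> <2 2 1> <2 2 2>
target <0 0 1> ∈ {SC,TSO,PSO}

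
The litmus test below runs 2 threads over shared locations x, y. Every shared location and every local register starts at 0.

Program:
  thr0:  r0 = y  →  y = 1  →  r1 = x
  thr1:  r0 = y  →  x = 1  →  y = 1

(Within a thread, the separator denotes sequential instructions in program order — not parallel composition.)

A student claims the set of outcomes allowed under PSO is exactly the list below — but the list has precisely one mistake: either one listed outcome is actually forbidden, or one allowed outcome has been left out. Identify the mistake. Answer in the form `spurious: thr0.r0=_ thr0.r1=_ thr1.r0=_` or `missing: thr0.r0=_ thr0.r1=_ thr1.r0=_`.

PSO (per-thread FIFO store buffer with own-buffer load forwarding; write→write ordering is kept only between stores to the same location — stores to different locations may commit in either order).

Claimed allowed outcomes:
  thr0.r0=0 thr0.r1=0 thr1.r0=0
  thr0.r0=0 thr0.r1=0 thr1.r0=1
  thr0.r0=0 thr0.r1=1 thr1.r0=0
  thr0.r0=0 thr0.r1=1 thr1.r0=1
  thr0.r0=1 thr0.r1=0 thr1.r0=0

missing: thr0.r0=1 thr0.r1=1 thr1.r0=0

outcome vector order: (thr0.r0,thr0.r1,thr1.r0)
PSO: 6 outcomes — {(0,0,0) (0,0,1) (0,1,0) (0,1,1) (1,0,0) (1,1,0)}
PSO∖claimed = {(1,1,0)}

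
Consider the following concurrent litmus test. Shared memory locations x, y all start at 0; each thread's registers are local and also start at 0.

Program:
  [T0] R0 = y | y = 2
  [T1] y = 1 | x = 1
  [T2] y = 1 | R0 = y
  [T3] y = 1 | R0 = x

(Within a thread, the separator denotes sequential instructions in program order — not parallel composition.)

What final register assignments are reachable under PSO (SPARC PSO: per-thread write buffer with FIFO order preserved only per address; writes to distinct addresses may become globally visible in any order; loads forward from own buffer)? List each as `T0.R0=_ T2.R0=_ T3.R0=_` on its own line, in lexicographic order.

outcome vector order: (T0.R0,T2.R0,T3.R0)
|PSO outcomes| = 8

T0.R0=0 T2.R0=1 T3.R0=0
T0.R0=0 T2.R0=1 T3.R0=1
T0.R0=0 T2.R0=2 T3.R0=0
T0.R0=0 T2.R0=2 T3.R0=1
T0.R0=1 T2.R0=1 T3.R0=0
T0.R0=1 T2.R0=1 T3.R0=1
T0.R0=1 T2.R0=2 T3.R0=0
T0.R0=1 T2.R0=2 T3.R0=1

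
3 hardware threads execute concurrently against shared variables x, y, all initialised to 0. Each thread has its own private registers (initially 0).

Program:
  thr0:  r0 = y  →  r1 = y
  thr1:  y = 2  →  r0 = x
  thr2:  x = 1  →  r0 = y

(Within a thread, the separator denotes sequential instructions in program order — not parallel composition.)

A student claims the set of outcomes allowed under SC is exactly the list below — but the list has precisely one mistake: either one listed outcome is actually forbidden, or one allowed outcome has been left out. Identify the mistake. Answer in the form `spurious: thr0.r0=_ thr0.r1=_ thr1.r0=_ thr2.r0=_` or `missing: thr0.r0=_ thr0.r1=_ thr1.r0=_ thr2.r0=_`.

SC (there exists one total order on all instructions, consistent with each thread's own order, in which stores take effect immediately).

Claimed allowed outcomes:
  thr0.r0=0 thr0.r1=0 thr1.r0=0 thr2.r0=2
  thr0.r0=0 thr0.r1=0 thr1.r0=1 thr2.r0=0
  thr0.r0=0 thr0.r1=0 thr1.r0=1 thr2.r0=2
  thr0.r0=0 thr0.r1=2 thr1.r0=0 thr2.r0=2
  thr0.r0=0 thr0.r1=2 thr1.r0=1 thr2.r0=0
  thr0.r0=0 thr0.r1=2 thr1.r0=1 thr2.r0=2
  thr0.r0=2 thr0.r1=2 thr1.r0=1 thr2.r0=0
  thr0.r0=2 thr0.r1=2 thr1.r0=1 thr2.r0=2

missing: thr0.r0=2 thr0.r1=2 thr1.r0=0 thr2.r0=2

outcome vector order: (thr0.r0,thr0.r1,thr1.r0,thr2.r0)
SC (9): 0002 0010 0012 0202 0210 0212 2202 2210 2212
SC∖claimed = {2202}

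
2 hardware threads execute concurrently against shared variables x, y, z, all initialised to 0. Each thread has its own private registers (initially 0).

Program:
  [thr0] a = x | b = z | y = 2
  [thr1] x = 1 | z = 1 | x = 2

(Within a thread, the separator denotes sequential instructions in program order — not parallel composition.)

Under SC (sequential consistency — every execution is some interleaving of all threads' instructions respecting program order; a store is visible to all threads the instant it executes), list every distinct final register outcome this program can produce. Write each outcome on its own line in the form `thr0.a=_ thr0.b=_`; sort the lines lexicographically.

thr0.a=0 thr0.b=0
thr0.a=0 thr0.b=1
thr0.a=1 thr0.b=0
thr0.a=1 thr0.b=1
thr0.a=2 thr0.b=1

outcome vector order: (thr0.a,thr0.b)
|SC outcomes| = 5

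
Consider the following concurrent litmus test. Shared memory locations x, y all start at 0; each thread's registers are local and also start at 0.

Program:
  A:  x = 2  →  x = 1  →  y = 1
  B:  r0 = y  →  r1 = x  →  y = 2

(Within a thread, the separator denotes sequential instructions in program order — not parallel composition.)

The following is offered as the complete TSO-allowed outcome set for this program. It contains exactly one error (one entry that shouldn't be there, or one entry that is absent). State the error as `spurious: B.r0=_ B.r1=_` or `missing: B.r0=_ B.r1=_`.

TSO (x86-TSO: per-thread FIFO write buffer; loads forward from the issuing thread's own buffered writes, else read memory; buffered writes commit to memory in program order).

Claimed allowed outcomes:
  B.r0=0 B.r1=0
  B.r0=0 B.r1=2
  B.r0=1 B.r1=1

outcome vector order: (B.r0,B.r1)
TSO (4): <0 0> <0 1> <0 2> <1 1>
TSO∖claimed = {<0 1>}

missing: B.r0=0 B.r1=1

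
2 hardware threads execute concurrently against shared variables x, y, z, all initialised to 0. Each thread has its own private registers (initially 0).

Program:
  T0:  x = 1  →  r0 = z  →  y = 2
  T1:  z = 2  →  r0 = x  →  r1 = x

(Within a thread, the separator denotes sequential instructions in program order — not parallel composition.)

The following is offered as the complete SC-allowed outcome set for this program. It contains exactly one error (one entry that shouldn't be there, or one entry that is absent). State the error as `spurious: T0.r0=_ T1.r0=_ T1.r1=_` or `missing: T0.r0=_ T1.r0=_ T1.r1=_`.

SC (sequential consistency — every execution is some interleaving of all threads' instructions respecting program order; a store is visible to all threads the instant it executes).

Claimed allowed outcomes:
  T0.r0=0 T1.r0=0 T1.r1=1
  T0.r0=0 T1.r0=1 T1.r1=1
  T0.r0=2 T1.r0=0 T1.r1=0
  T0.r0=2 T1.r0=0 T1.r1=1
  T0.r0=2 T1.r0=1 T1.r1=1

spurious: T0.r0=0 T1.r0=0 T1.r1=1

outcome vector order: (T0.r0,T1.r0,T1.r1)
under SC → 0/1/1, 2/0/0, 2/0/1, 2/1/1
claimed∖SC = {0/0/1}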